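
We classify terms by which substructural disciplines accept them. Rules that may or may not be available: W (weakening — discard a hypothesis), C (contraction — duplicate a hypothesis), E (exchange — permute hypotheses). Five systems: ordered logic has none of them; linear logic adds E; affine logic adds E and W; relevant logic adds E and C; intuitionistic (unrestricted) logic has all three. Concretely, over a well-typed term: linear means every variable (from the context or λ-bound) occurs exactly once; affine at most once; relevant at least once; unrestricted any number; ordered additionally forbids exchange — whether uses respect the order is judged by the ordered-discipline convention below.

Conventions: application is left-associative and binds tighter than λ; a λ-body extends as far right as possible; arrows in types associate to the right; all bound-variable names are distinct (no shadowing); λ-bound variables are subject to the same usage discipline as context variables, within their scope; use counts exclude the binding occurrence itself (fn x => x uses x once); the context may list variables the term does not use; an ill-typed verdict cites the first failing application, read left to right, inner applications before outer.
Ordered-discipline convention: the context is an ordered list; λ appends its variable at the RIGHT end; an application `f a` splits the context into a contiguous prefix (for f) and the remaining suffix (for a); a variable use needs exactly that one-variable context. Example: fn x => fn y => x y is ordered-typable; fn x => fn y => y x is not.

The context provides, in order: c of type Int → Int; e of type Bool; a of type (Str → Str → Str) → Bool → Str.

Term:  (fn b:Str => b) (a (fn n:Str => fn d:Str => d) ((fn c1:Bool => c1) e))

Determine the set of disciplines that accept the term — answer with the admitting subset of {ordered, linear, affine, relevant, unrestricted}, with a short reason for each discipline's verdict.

admitting disciplines: affine, unrestricted
usage: c ×0; e ×1; a ×1; b (λ-bound) ×1; n (λ-bound) ×0; d (λ-bound) ×1; c1 (λ-bound) ×1
order of uses: b, a, d, c1, e
typing: ✓ — Str
ordered: ✗, c, n left unused
linear: ✗, c, n left unused
affine: ✓, no duplicate uses among c, e, a, b, n, d, c1
relevant: ✗, c, n left unused
unrestricted: ✓, type-checks (Str) and nothing is barred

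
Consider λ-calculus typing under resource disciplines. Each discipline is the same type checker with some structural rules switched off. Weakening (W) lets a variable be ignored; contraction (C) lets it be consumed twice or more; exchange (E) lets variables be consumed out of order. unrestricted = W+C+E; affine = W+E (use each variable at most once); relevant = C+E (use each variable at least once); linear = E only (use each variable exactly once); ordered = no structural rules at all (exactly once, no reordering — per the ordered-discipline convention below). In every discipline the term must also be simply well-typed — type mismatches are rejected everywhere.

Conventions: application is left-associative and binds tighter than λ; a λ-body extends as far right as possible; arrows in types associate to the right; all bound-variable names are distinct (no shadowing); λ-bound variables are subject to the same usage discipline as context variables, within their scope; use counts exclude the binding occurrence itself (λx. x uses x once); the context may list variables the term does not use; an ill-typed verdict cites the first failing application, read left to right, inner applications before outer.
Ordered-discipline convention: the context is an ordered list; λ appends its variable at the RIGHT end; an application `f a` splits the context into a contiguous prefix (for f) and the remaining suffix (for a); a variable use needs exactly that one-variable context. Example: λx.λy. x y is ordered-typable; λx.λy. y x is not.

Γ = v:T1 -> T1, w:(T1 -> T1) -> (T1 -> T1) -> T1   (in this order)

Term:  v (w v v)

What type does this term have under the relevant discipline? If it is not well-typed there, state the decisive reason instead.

term : T1
usage: v=3, w=1
uses in reading order: v, w, v, v
typing: the term checks, with type T1
per-discipline verdicts: ordered ✗ | linear ✗ | affine ✗ | relevant ✓ | unrestricted ✓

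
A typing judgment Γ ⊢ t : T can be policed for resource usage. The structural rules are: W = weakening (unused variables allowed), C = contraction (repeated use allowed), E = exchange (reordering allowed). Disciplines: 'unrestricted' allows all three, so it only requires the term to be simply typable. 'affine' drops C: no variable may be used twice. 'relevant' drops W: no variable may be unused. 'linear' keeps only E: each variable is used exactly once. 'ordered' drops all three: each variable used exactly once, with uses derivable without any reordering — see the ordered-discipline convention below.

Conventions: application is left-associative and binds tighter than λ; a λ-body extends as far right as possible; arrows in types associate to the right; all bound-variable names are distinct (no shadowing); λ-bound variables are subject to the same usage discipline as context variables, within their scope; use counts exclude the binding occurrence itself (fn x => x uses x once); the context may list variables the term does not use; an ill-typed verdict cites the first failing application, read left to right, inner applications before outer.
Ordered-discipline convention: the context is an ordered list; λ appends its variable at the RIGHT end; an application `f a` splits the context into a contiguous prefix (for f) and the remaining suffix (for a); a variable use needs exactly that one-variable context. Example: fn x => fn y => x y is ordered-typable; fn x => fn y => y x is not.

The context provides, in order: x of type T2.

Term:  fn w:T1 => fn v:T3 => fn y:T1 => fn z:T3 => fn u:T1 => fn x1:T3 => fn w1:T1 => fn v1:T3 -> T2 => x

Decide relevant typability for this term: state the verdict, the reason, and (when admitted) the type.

no — unused: w, v, y, z, u, x1, w1, v1 — weakening required
counts: x=1, w (bound)=0, v (bound)=0, y (bound)=0, z (bound)=0, u (bound)=0, x1 (bound)=0, w1 (bound)=0, v1 (bound)=0
uses in reading order: x
typing: well-typed — term : T1 -> T3 -> T1 -> T3 -> T1 -> T3 -> T1 -> (T3 -> T2) -> T2
summary: ordered ✗ | linear ✗ | affine ✓ | relevant ✗ | unrestricted ✓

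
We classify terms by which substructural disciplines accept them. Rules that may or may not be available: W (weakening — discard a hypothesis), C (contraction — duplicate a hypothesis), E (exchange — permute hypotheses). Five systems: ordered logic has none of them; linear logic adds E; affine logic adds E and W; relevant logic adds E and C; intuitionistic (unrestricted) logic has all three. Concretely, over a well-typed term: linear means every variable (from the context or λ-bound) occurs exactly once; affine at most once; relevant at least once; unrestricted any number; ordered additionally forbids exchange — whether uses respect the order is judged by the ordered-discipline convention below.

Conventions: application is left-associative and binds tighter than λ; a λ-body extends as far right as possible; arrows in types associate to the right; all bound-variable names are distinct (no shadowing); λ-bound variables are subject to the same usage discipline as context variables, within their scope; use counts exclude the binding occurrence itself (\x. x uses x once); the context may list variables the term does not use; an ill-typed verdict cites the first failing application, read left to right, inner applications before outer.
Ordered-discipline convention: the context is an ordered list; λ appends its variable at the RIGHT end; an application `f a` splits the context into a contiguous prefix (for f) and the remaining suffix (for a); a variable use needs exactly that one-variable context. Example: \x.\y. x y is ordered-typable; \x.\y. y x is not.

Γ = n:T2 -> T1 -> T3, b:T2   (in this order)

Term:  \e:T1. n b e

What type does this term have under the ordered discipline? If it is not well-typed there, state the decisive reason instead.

term : T1 -> T3
counts: n: 1, b: 1, e [bound]: 1
uses in reading order: n, b, e
typing: well-typed at T1 -> T3
all disciplines: ordered ✓ | linear ✓ | affine ✓ | relevant ✓ | unrestricted ✓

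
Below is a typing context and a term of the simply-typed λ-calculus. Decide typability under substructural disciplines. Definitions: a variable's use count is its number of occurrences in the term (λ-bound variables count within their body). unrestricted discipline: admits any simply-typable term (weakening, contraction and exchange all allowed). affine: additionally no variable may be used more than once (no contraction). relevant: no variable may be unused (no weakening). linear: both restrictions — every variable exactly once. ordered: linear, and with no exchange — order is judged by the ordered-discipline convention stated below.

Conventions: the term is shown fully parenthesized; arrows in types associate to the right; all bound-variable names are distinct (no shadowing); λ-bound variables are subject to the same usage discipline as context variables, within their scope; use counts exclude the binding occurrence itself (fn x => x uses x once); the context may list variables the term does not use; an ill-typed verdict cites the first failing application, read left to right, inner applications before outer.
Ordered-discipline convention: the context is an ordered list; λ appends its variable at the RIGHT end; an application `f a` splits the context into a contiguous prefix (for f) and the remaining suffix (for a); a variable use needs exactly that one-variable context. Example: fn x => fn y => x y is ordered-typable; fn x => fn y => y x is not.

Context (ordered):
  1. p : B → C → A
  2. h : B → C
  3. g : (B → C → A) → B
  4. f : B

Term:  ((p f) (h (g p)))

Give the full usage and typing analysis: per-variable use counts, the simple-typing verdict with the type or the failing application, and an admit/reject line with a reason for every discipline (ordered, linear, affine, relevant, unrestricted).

use counts: p ×2; h ×1; g ×1; f ×1
uses in reading order: p, f, h, g, p
typing: ✓ — A
ordered: ✗ — repeated use of p ×2
linear: ✗ — repeated use of p ×2
affine: ✗ — repeated use of p ×2
relevant: ✓ — at least one use each (p, h, g, f)
unrestricted: ✓ — simply typable at A; W, C, E all held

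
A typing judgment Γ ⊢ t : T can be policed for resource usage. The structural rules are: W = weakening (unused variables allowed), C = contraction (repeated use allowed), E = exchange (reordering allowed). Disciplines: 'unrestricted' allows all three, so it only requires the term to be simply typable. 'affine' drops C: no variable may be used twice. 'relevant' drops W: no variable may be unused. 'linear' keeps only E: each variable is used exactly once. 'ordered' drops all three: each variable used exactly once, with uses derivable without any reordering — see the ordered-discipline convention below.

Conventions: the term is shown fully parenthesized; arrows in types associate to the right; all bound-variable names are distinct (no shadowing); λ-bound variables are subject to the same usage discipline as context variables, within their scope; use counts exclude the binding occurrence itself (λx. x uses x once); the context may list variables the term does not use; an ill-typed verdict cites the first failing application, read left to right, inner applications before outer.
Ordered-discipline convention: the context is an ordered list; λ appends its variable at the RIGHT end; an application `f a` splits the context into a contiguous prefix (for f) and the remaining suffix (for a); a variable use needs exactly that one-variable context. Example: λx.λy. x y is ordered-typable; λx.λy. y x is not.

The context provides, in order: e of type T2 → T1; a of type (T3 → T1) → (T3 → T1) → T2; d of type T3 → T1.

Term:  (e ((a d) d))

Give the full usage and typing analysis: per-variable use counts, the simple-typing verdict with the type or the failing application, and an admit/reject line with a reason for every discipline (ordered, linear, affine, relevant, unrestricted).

usage: e ×1, a ×1, d ×2
left-to-right use order: e, a, d, d
typing: ✓ — T1
ordered: ✗ — uses contraction: d ×2
linear: ✗ — uses contraction: d ×2
affine: ✗ — uses contraction: d ×2
relevant: ✓ — at least one use each (e, a, d)
unrestricted: ✓ — simply typable at T1; W, C, E all held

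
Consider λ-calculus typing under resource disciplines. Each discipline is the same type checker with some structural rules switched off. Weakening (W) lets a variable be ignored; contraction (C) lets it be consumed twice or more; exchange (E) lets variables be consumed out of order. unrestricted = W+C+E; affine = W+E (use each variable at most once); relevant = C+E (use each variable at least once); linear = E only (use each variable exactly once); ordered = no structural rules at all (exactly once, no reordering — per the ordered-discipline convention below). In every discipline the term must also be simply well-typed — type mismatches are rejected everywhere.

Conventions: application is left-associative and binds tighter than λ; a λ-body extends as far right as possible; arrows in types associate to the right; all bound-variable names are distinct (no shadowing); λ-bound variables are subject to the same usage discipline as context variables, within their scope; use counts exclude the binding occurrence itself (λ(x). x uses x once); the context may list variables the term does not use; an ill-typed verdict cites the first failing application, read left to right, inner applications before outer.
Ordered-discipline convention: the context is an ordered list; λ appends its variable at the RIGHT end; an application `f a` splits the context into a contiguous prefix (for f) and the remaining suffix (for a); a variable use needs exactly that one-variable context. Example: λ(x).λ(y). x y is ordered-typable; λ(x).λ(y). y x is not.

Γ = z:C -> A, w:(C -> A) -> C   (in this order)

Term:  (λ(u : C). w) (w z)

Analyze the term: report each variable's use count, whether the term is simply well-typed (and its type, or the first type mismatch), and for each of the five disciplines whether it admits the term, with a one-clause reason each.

variable uses: z: 1×; w: 2×; u [bound]: 0×
uses in reading order: w, w, z
typing: the term checks, with type (C -> A) -> C
ordered: ✗, needs contraction — w ×2; u never used (weakening)
linear: ✗, needs contraction — w ×2; u never used (weakening)
affine: ✗, needs contraction — w ×2
relevant: ✗, u never used (weakening)
unrestricted: ✓, typability at (C -> A) -> C is all that's needed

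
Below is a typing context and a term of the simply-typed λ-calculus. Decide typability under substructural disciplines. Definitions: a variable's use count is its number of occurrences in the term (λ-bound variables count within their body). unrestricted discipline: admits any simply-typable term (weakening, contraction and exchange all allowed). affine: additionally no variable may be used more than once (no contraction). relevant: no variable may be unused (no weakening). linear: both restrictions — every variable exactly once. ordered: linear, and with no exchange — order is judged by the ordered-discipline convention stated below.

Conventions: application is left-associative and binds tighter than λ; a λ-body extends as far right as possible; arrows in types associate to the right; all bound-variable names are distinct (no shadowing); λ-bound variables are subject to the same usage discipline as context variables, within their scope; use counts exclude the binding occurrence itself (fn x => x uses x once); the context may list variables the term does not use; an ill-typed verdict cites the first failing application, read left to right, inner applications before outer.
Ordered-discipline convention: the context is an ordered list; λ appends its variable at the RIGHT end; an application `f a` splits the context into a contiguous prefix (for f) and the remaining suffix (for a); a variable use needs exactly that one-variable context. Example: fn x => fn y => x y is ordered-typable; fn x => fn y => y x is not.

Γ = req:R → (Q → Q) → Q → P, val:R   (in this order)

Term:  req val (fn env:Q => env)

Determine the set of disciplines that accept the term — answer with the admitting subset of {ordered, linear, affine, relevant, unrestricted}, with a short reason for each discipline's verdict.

admitting disciplines: ordered, linear, affine, relevant, unrestricted
variable uses: req ×1, val ×1, env (bound) ×1
left-to-right use order: req, val, env
typing: well-typed at Q → P
ordered ✓ (single-use (req, val, env), ordered derivation ok)
linear ✓ (each of req, val, env used exactly once)
affine ✓ (no duplicate uses among req, val, env)
relevant ✓ (every one of req, val, env appears)
unrestricted ✓ (type-checks (Q → P) and nothing is barred)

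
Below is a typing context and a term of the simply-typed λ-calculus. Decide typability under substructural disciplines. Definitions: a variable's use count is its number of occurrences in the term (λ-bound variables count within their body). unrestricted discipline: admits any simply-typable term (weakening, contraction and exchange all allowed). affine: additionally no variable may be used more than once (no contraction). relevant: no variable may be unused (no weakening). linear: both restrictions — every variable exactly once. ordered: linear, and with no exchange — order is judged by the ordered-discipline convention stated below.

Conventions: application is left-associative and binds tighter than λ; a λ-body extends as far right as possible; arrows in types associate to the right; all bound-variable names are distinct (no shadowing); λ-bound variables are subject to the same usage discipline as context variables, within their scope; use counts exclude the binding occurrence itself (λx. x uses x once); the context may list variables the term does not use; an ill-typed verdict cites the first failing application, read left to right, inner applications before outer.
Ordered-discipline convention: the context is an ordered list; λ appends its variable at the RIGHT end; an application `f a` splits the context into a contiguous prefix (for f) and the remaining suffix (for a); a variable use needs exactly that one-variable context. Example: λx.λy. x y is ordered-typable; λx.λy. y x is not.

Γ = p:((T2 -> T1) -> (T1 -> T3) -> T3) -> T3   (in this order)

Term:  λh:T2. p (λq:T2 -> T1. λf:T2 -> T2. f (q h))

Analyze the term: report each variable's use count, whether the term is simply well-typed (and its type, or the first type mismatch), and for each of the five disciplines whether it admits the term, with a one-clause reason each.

counts: p: 1, h (λ-bound): 1, q (λ-bound): 1, f (λ-bound): 1
uses in reading order: p, f, q, h
typing: ill-typed: a function awaiting T2 gets T1
ordered: ✗ — not simply typable
linear: ✗ — fails simple typing
affine: ✗ — a type mismatch blocks all five
relevant: ✗ — the type mismatch rejects it
unrestricted: ✗ — not simply typable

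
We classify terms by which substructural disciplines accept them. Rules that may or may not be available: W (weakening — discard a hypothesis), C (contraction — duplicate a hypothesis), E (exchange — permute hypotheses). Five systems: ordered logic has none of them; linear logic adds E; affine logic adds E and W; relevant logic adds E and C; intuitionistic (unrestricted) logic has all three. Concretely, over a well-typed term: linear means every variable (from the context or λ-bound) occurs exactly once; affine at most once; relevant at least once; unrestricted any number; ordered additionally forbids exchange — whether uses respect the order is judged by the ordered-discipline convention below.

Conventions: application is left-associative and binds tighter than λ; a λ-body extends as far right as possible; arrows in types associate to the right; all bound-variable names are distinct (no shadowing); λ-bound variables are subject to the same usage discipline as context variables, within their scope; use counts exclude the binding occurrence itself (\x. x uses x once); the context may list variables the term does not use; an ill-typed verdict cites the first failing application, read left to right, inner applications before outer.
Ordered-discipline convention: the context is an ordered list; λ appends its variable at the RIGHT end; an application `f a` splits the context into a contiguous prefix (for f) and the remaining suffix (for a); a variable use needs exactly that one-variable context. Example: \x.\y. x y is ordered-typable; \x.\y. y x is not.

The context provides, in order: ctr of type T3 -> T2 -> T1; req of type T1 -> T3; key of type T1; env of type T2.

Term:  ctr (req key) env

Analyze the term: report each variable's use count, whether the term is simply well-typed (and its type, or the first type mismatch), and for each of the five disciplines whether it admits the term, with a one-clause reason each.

variable uses: ctr: 1×; req: 1×; key: 1×; env: 1×
uses in reading order: ctr, req, key, env
typing: the term checks, with type T1
ordered: ✓, single-use (ctr, req, key, env), ordered derivation ok
linear: ✓, single use per variable (ctr, req, key, env)
affine: ✓, ctr, req, key, env: no repeats, contraction unneeded
relevant: ✓, none of ctr, req, key, env goes unused
unrestricted: ✓, well-typed at T1; no restrictions here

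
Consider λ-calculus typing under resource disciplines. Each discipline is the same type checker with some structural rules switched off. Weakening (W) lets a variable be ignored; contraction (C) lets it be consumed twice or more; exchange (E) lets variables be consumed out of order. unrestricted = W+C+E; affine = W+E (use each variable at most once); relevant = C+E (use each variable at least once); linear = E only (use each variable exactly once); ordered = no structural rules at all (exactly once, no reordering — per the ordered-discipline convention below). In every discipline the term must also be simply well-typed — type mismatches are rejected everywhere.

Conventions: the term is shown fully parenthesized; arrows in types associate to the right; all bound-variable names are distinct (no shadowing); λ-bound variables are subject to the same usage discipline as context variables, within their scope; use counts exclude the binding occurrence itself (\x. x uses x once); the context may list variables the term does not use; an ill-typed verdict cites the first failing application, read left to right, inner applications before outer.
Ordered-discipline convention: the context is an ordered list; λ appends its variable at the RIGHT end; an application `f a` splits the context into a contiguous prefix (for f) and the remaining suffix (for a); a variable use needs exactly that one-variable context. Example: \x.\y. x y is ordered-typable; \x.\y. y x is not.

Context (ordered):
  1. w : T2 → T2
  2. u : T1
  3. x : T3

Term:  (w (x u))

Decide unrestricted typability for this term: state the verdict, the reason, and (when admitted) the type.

no — the type mismatch rejects it
counts: w=1, u=1, x=1
order of uses: w, x, u
typing: ill-typed: non-function type T3 applied to an argument
summary: ordered ✗; linear ✗; affine ✗; relevant ✗; unrestricted ✗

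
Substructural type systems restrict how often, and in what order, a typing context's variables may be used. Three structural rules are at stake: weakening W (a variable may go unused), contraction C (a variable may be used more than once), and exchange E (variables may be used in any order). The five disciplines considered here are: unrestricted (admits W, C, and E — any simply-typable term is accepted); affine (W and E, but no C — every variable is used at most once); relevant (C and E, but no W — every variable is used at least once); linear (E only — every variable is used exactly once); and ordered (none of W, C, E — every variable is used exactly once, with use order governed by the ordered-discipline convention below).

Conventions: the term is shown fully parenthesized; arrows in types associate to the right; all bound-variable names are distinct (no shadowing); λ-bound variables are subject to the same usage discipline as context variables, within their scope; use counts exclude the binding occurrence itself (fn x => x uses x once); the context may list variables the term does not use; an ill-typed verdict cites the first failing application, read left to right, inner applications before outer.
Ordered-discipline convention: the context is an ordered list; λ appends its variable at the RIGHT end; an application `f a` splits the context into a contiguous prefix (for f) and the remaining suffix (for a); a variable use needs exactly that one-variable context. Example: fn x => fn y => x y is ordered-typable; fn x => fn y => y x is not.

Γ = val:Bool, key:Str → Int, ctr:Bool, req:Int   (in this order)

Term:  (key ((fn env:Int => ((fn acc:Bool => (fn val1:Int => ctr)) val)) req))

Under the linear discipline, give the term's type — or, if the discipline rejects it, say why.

not well-typed under linear — fails simple typing
use counts: val: 1×, key: 1×, ctr: 1×, req: 1×, env (bound): 0×, acc (bound): 0×, val1 (bound): 0×
left-to-right use order: key, ctr, val, req
typing: ill-typed: an argument Int → Bool mismatches the expected Str
across the five disciplines: ordered ✗ · linear ✗ · affine ✗ · relevant ✗ · unrestricted ✗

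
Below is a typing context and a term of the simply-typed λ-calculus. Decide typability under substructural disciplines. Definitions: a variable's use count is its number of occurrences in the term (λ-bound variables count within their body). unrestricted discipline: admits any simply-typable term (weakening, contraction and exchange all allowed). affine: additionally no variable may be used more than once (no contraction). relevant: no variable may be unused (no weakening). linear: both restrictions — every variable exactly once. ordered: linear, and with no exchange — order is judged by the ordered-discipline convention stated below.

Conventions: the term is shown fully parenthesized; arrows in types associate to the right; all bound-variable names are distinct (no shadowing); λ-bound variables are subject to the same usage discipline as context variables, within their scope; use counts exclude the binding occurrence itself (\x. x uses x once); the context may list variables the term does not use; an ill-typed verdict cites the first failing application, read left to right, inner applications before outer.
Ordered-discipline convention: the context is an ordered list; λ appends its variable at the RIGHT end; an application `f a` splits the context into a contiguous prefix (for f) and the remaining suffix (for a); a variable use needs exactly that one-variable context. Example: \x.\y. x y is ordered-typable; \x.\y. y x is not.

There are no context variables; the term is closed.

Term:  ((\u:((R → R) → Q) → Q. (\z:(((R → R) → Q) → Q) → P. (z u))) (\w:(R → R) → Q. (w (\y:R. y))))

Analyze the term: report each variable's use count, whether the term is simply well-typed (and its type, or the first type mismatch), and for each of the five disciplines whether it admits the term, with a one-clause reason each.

counts: u (λ-bound)=1, z (λ-bound)=1, w (λ-bound)=1, y (λ-bound)=1
uses in reading order: z, u, w, y
typing: well-typed — term : ((((R → R) → Q) → Q) → P) → P
ordered ✗ (needs exchange: uses follow z, u, w, y)
linear ✓ (single use per variable (u, z, w, y))
affine ✓ (u, z, w, y: no repeats, contraction unneeded)
relevant ✓ (u, z, w, y: all used, weakening unneeded)
unrestricted ✓ (well-typed at ((((R → R) → Q) → Q) → P) → P; no restrictions here)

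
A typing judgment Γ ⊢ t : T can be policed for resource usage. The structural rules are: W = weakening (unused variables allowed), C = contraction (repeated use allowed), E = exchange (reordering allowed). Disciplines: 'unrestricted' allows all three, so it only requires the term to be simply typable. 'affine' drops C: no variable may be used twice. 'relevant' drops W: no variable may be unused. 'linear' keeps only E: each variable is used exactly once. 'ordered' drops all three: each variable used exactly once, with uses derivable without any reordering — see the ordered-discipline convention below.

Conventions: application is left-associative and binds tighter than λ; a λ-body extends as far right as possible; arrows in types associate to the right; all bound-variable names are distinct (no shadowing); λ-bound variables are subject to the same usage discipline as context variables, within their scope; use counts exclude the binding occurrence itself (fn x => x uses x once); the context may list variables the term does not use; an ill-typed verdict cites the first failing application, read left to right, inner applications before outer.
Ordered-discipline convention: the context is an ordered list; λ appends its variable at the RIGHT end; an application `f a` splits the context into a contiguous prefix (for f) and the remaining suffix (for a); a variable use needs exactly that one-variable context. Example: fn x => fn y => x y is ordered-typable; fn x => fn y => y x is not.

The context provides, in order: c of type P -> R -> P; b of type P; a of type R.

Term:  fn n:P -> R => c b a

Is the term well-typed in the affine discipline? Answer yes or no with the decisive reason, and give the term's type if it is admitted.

yes — none of c, b, a, n used more than once; term : (P -> R) -> P
variable uses: c ×1, b ×1, a ×1, n (λ-bound) ×0
use order (left to right): c, b, a
typing: the term checks, with type (P -> R) -> P
summary: ordered ✗, linear ✗, affine ✓, relevant ✗, unrestricted ✓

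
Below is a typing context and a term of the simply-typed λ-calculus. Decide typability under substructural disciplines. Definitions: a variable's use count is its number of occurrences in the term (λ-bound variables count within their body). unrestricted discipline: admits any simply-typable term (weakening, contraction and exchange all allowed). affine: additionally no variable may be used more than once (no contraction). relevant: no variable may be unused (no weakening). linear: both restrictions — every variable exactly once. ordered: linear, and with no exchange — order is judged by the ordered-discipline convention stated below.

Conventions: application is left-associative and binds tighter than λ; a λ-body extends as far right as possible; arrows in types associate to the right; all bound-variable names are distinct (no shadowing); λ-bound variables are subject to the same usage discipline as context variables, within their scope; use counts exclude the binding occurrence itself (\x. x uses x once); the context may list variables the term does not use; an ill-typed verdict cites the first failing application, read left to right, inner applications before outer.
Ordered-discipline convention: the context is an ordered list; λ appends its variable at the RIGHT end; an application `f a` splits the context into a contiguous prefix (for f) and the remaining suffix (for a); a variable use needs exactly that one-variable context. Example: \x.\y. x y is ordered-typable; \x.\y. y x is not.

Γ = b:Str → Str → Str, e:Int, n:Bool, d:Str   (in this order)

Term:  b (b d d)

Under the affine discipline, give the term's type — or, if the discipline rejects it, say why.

not well-typed under affine — uses contraction: b ×2, d ×2
use counts: b ×2; e ×0; n ×0; d ×2
order of uses: b, b, d, d
typing: well-typed at Str → Str
across the five disciplines: ordered ✗ · linear ✗ · affine ✗ · relevant ✗ · unrestricted ✓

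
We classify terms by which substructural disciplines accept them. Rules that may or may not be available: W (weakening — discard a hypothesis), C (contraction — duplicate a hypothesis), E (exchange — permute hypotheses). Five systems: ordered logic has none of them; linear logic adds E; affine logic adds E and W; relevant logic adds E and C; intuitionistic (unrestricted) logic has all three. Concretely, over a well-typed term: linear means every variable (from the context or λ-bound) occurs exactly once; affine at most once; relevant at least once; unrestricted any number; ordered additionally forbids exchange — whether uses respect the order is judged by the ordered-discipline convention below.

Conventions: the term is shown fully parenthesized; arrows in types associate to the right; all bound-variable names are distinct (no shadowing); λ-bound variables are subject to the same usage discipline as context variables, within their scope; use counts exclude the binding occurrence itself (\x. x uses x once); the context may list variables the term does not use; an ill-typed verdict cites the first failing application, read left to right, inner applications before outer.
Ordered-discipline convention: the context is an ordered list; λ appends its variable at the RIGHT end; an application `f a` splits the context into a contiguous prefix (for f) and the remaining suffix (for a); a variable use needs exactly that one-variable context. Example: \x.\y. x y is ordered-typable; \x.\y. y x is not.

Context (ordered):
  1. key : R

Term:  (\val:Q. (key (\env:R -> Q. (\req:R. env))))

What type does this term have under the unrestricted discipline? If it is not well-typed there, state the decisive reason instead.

not well-typed under unrestricted — a type mismatch blocks all five
variable uses: key=1, val (λ-bound)=0, env (λ-bound)=1, req (λ-bound)=0
use order (left to right): key, env
typing: ill-typed: applying a non-function (R)
across the five disciplines: ordered ✗, linear ✗, affine ✗, relevant ✗, unrestricted ✗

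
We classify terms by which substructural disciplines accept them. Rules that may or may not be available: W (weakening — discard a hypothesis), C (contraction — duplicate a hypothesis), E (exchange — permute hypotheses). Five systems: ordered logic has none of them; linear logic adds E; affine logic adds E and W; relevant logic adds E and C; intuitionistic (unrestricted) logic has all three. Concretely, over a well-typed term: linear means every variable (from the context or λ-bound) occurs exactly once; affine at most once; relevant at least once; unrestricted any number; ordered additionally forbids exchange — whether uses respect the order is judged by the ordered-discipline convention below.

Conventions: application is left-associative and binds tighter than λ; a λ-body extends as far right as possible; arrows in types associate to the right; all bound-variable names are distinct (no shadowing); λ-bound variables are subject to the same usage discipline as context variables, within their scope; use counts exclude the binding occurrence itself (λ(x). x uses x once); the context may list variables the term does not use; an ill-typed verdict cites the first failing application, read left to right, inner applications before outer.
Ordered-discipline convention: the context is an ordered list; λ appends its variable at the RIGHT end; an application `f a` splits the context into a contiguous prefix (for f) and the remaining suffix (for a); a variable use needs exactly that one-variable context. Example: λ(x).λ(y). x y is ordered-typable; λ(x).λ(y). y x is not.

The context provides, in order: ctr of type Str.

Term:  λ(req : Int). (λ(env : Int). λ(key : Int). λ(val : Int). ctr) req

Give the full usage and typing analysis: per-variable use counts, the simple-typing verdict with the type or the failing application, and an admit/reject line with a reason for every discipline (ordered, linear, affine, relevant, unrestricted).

counts: ctr=1; req [bound]=1; env [bound]=0; key [bound]=0; val [bound]=0
order of uses: ctr, req
typing: the term checks, with type Int → Int → Int → Str
ordered: ✗ — unused: env, key, val — weakening required
linear: ✗ — unused: env, key, val — weakening required
affine: ✓ — at most one use each (ctr, req, env, key, val)
relevant: ✗ — unused: env, key, val — weakening required
unrestricted: ✓ — simply typable at Int → Int → Int → Str; W, C, E all held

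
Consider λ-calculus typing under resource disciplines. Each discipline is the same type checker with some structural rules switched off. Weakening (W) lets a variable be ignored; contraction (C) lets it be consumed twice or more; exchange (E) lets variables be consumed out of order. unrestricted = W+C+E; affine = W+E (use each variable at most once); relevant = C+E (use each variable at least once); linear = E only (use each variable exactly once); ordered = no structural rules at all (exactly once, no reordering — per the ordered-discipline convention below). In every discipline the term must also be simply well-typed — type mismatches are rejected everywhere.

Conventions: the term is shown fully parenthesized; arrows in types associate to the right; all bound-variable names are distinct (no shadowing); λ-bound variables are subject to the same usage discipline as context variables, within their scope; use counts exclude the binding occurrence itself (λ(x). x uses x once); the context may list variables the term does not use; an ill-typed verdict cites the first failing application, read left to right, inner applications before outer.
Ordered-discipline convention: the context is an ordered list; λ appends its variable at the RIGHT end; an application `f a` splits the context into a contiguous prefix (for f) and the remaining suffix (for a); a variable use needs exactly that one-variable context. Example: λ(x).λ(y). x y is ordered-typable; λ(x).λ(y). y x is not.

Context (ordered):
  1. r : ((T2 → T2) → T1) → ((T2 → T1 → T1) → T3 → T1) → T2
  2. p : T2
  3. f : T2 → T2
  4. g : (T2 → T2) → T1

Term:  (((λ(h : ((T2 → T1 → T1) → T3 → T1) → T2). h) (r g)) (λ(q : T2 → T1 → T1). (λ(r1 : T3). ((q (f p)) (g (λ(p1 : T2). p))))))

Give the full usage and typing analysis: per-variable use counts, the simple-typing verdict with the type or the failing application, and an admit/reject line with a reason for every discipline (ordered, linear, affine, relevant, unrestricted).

usage: r: 1; p: 2; f: 1; g: 2; h (λ-bound): 1; q (λ-bound): 1; r1 (λ-bound): 0; p1 (λ-bound): 0
uses in reading order: h, r, g, q, f, p, g, p
typing: ✓ — T2
ordered ✗ (uses contraction: p ×2, g ×2; r1, p1 never used (weakening))
linear ✗ (uses contraction: p ×2, g ×2; r1, p1 never used (weakening))
affine ✗ (uses contraction: p ×2, g ×2)
relevant ✗ (r1, p1 never used (weakening))
unrestricted ✓ (well-typed at T2; no restrictions here)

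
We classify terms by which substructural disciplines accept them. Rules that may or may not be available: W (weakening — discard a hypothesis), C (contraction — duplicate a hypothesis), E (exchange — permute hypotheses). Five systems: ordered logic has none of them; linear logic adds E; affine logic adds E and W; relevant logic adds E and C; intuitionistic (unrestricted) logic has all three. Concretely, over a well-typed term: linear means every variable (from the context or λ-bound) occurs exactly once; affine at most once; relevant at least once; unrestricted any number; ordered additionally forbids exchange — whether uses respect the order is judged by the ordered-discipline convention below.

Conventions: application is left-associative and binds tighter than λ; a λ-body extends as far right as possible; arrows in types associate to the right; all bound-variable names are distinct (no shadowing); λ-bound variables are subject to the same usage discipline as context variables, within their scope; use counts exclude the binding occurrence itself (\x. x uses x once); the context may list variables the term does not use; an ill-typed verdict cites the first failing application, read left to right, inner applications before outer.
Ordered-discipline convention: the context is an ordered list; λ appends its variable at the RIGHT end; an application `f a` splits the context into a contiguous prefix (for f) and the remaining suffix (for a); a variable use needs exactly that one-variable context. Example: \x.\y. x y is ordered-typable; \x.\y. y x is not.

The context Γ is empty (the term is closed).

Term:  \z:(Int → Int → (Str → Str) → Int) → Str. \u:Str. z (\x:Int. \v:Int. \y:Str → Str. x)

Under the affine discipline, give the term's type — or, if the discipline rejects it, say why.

term : ((Int → Int → (Str → Str) → Int) → Str) → Str → Str
use counts: z [bound]: 1×; u [bound]: 0×; x [bound]: 1×; v [bound]: 0×; y [bound]: 0×
order of uses: z, x
typing: well-typed — term : ((Int → Int → (Str → Str) → Int) → Str) → Str → Str
summary: ordered ✗ · linear ✗ · affine ✓ · relevant ✗ · unrestricted ✓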